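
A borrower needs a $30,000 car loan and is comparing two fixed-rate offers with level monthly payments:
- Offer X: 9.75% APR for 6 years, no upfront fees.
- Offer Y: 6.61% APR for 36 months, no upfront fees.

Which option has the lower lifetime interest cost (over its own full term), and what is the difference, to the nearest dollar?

Offer Y by $6,589

Offer X: monthly rate = 9.75%/12 = 0.0081250; payment = 30,000 × 0.0081250 / (1 − (1+0.0081250)^−72) = $552.00.
Total interest on Offer X = 72 × $552.00 − $30,000 = $9,744.00.
Offer Y: monthly rate = 6.61%/12 = 0.0055083; payment = 30,000 × 0.0055083 / (1 − (1+0.0055083)^−36) = $920.97.
Total interest on Offer Y = 36 × $920.97 − $30,000 = $3,154.92.
Offer Y is lower by $6,589.08.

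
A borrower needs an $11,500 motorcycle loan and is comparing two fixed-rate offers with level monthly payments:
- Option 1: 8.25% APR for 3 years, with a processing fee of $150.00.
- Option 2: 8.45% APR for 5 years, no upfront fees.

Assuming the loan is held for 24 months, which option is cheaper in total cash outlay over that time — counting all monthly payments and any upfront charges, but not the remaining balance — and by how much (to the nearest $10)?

Option 2 by $3,170

Option 1: at 8.25% the monthly rate is 0.0068750, so the payment is 11,500 × 0.0068750 / (1 − 1.0068750^−36) = $361.70.
Option 2: monthly rate = 8.45%/12 = 0.0070417; payment = 11,500 × 0.0070417 / (1 − (1+0.0070417)^−60) = $235.66.
Over 24 months: Option 1 costs 24 × $361.70 + $150.00 = $8,830.80; Option 2 costs 24 × $235.66 = $5,655.84.
Option 2 is cheaper by $8,830.80 − $5,655.84 = $3,174.96.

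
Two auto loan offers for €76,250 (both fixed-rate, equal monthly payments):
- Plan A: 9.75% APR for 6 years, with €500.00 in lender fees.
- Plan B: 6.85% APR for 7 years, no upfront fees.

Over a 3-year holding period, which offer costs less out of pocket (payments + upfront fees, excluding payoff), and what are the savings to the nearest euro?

Plan A: monthly rate = 9.75%/12 = 0.0081250; payment = 76,250 × 0.0081250 / (1 − (1+0.0081250)^−72) = €1,403.00.
Plan B: monthly rate = 6.85%/12 = 0.0057083; payment = 76,250 × 0.0057083 / (1 − (1+0.0057083)^−84) = €1,145.23.
Over 36 months: Plan A costs 36 × €1,403.00 + €500.00 = €51,008.00; Plan B costs 36 × €1,145.23 = €41,228.28.
Plan B is cheaper by €51,008.00 − €41,228.28 = €9,779.72.

Plan B by €9,780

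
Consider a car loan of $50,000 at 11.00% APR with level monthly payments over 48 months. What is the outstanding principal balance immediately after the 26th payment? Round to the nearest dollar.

$25,641

With monthly rate i = 11%/12 = 0.0091667, the balance after k of n payments is P · [(1+i)^n − (1+i)^k] / [(1+i)^n − 1].
(1+0.0091667)^48 = 1.54959805 and (1+0.0091667)^26 = 1.26775498, so the balance is 50,000 × (1.54959805 − 1.26775498) / (1.54959805 − 1) = $25,640.84.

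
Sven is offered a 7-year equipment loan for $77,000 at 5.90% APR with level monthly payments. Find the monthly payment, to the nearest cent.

$1,121.17

At 5.90% the monthly rate is 0.0049167, so the payment is 77,000 × 0.0049167 / (1 − 1.0049167^−84) = $1,121.17.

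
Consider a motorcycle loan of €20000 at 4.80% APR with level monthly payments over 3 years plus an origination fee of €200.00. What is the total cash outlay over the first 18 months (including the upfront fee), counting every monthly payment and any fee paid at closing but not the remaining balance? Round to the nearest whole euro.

Monthly rate = 4.8%/12 = 0.0040000; payment = 20,000 × 0.0040000 / (1 − (1+0.0040000)^−36) = €597.62.
Total outlay = 18 × €597.62 + €200.00 = €10,957.16.

€10,957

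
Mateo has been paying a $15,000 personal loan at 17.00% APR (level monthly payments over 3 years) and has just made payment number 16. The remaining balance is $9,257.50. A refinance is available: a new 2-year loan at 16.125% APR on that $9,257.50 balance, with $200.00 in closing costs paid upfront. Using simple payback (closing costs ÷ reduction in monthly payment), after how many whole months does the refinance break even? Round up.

Current payment = 15,000 × 17%/12 / (1 − (1+0.0141667)^−36) = $534.79.
Refinanced payment = 9,257.50 × 0.0134375 / (1 − (1+0.0134375)^−24) = $453.83.
Monthly savings = $534.79 − $453.83 = $80.96.
Break-even = $200.00 / $80.96 = 2.47 → 3 months.

3 months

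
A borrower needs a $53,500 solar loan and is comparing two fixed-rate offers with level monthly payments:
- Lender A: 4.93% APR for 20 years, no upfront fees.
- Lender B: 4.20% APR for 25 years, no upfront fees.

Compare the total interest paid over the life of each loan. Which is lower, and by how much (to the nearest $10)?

Lender A: monthly rate = 4.93%/12 = 0.0041083; payment = 53,500 × 0.0041083 / (1 − (1+0.0041083)^−240) = $351.01.
Total interest on Lender A = 240 × $351.01 − $53,500 = $30,742.40.
Lender B: at 4.20% the monthly rate is 0.0035000, so the payment is 53,500 × 0.0035000 / (1 − 1.0035000^−300) = $288.33.
Total interest on Lender B = 300 × $288.33 − $53,500 = $32,999.00.
Lender A is lower by $2,256.60.

Lender A by $2,260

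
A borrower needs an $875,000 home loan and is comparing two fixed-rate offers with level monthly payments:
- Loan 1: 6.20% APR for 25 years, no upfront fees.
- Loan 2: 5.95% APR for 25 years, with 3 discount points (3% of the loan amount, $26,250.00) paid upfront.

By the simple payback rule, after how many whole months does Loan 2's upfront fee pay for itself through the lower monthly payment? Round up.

Loan 1: at 6.20% the monthly rate is 0.0051667, so the payment is 875,000 × 0.0051667 / (1 − 1.0051667^−300) = $5,745.09.
Loan 2: at 5.95% the monthly rate is 0.0049583, so the payment is 875,000 × 0.0049583 / (1 − 1.0049583^−300) = $5,610.92.
Monthly savings = $5,745.09 − $5,610.92 = $134.17.
Break-even = $26,250.00 / $134.17 = 195.65 → 196 months.

196 months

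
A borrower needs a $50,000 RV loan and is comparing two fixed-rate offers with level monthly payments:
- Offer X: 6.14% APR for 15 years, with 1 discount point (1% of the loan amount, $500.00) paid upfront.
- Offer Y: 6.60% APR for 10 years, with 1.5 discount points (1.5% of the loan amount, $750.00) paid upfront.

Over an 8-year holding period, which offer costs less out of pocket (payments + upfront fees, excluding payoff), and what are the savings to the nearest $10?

Offer X: at 6.14% the monthly rate is 0.0051167, so the payment is 50,000 × 0.0051167 / (1 − 1.0051167^−180) = $425.72.
Offer Y: monthly rate = 6.6%/12 = 0.0055000; payment = 50,000 × 0.0055000 / (1 − (1+0.0055000)^−120) = $570.29.
Over 96 months: Offer X costs 96 × $425.72 + $500.00 = $41,369.12; Offer Y costs 96 × $570.29 + $750.00 = $55,497.84.
Offer X is cheaper by $55,497.84 − $41,369.12 = $14,128.72.

Offer X by $14,130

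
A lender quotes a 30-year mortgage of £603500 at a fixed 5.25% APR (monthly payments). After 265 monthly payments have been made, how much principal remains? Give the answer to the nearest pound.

With monthly rate i = 5.25%/12 = 0.0043750, the balance after k of n payments is P · [(1+i)^n − (1+i)^k] / [(1+i)^n − 1].
(1+0.0043750)^360 = 4.81417506 and (1+0.0043750)^265 = 3.17988884, so the balance is 603,500 × (4.81417506 − 3.17988884) / (4.81417506 − 1) = £258,585.86.

£258,586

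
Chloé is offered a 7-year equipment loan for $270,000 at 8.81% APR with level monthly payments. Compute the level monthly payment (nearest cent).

$4,318.06

Monthly rate = 8.81%/12 = 0.0073417; payment = 270,000 × 0.0073417 / (1 − (1+0.0073417)^−84) = $4,318.06.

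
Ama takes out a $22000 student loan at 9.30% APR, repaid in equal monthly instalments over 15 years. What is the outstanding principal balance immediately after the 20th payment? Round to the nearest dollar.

With monthly rate i = 9.3%/12 = 0.0077500, the balance after k of n payments is P · [(1+i)^n − (1+i)^k] / [(1+i)^n − 1].
(1+0.0077500)^180 = 4.01333330 and (1+0.0077500)^20 = 1.16696045, so the balance is 22,000 × (4.01333330 − 1.16696045) / (4.01333330 − 1) = $20,781.04.

$20,781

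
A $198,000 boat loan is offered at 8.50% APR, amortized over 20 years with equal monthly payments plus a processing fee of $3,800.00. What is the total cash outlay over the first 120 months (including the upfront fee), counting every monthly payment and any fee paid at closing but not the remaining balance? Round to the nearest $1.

At 8.50% the monthly rate is 0.0070833, so the payment is 198,000 × 0.0070833 / (1 − 1.0070833^−240) = $1,718.29.
Total outlay = 120 × $1,718.29 + $3,800.00 = $209,994.80.

$209,995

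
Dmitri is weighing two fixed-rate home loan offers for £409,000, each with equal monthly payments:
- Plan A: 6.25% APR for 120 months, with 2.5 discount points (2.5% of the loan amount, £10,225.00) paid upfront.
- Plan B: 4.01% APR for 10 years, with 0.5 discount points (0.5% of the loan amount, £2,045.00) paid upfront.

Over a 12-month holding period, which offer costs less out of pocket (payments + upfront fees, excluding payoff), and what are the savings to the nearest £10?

Plan A: at 6.25% the monthly rate is 0.0052083, so the payment is 409,000 × 0.0052083 / (1 − 1.0052083^−120) = £4,592.26.
Plan B: monthly rate = 4.01%/12 = 0.0033417; payment = 409,000 × 0.0033417 / (1 − (1+0.0033417)^−120) = £4,142.87.
Over 12 months: Plan A costs 12 × £4,592.26 + £10,225.00 = £65,332.12; Plan B costs 12 × £4,142.87 + £2,045.00 = £51,759.44.
Plan B is cheaper by £65,332.12 − £51,759.44 = £13,572.68.

Plan B by £13,570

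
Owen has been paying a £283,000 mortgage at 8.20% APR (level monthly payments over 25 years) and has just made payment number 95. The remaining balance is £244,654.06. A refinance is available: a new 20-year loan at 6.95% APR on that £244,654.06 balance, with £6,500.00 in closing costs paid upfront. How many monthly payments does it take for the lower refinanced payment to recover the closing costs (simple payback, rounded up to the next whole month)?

Current payment = 283,000 × 8.2%/12 / (1 − (1+0.0068333)^−300) = £2,221.87.
Refinanced payment = 244,654.06 × 0.0057917 / (1 − (1+0.0057917)^−240) = £1,889.46.
Monthly savings = £2,221.87 − £1,889.46 = £332.41.
Break-even = £6,500.00 / £332.41 = 19.55 → 20 months.

20 months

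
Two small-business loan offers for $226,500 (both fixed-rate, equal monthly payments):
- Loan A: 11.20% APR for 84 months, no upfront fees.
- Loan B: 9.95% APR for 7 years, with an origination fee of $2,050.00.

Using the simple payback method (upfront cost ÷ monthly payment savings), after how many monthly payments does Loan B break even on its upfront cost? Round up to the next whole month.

Loan A: at 11.20% the monthly rate is 0.0093333, so the payment is 226,500 × 0.0093333 / (1 − 1.0093333^−84) = $3,902.09.
Loan B: at 9.95% the monthly rate is 0.0082917, so the payment is 226,500 × 0.0082917 / (1 − 1.0082917^−84) = $3,754.32.
Monthly savings = $3,902.09 − $3,754.32 = $147.77.
Break-even = $2,050.00 / $147.77 = 13.87 → 14 months.

14 months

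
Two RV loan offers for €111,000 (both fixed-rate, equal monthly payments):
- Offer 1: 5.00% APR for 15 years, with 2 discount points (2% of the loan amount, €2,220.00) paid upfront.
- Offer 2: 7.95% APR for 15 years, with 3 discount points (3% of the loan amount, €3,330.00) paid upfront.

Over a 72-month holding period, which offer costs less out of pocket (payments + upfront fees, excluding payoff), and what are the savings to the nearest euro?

Offer 1: at 5.00% the monthly rate is 0.0041667, so the payment is 111,000 × 0.0041667 / (1 − 1.0041667^−180) = €877.78.
Offer 2: monthly rate = 7.95%/12 = 0.0066250; payment = 111,000 × 0.0066250 / (1 − (1+0.0066250)^−180) = €1,057.57.
Over 72 months: Offer 1 costs 72 × €877.78 + €2,220.00 = €65,420.16; Offer 2 costs 72 × €1,057.57 + €3,330.00 = €79,475.04.
Offer 1 is cheaper by €79,475.04 − €65,420.16 = €14,054.88.

Offer 1 by €14,055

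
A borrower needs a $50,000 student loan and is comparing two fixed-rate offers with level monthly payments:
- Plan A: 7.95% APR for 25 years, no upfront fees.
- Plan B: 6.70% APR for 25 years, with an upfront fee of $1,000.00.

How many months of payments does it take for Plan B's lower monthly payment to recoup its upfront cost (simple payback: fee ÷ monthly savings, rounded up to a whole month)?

25 months

Plan A: monthly rate = 7.95%/12 = 0.0066250; payment = 50,000 × 0.0066250 / (1 − (1+0.0066250)^−300) = $384.25.
Plan B: monthly rate = 6.7%/12 = 0.0055833; payment = 50,000 × 0.0055833 / (1 − (1+0.0055833)^−300) = $343.88.
Monthly savings = $384.25 − $343.88 = $40.37.
Break-even = $1,000.00 / $40.37 = 24.77 → 25 months.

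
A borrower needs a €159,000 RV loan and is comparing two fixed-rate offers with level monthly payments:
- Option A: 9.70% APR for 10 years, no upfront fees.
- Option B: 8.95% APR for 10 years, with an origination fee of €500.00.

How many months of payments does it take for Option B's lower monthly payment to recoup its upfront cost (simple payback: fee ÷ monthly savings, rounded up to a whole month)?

8 months

Option A: monthly rate = 9.7%/12 = 0.0080833; payment = 159,000 × 0.0080833 / (1 − (1+0.0080833)^−120) = €2,074.87.
Option B: at 8.95% the monthly rate is 0.0074583, so the payment is 159,000 × 0.0074583 / (1 − 1.0074583^−120) = €2,009.84.
Monthly savings = €2,074.87 − €2,009.84 = €65.03.
Break-even = €500.00 / €65.03 = 7.69 → 8 months.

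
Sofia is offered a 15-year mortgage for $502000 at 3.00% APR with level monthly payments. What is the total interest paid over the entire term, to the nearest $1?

At 3.00% the monthly rate is 0.0025000, so the payment is 502,000 × 0.0025000 / (1 − 1.0025000^−180) = $3,466.72.
Total paid = 180 × $3,466.72 = $624,009.60; interest = $624,009.60 − $502,000 = $122,009.60.

$122,010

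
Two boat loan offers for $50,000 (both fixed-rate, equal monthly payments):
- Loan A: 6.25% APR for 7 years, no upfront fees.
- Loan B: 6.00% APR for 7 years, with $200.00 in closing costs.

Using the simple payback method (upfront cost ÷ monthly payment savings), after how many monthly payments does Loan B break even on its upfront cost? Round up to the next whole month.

34 months

Loan A: at 6.25% the monthly rate is 0.0052083, so the payment is 50,000 × 0.0052083 / (1 − 1.0052083^−84) = $736.43.
Loan B: at 6.00% the monthly rate is 0.0050000, so the payment is 50,000 × 0.0050000 / (1 − 1.0050000^−84) = $730.43.
Monthly savings = $736.43 − $730.43 = $6.00.
Break-even = $200.00 / $6.00 = 33.33 → 34 months.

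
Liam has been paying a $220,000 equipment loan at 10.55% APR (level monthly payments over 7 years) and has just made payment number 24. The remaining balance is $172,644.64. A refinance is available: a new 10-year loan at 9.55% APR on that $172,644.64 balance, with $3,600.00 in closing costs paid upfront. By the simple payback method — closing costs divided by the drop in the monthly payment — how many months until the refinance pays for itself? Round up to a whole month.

3 months

Current payment = 220,000 × 10.55%/12 / (1 − (1+0.0087917)^−84) = $3,715.08.
Refinanced payment = 172,644.64 × 0.0079583 / (1 − (1+0.0079583)^−120) = $2,238.71.
Monthly savings = $3,715.08 − $2,238.71 = $1,476.37.
Break-even = $3,600.00 / $1,476.37 = 2.44 → 3 months.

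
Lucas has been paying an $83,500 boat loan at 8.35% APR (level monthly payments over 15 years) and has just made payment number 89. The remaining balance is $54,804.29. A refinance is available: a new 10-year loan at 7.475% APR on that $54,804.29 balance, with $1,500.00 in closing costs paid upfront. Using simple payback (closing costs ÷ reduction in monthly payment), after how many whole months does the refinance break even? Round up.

Current payment = 83,500 × 8.35%/12 / (1 − (1+0.0069583)^−180) = $814.93.
Refinanced payment = 54,804.29 × 0.0062292 / (1 − (1+0.0062292)^−120) = $649.82.
Monthly savings = $814.93 − $649.82 = $165.11.
Break-even = $1,500.00 / $165.11 = 9.08 → 10 months.

10 months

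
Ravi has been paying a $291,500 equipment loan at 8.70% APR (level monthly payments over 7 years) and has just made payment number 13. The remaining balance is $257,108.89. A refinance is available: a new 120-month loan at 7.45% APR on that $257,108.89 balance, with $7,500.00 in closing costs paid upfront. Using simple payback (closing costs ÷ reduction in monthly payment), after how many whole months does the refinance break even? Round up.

5 months

Current payment = 291,500 × 8.7%/12 / (1 − (1+0.0072500)^−84) = $4,645.71.
Refinanced payment = 257,108.89 × 0.0062083 / (1 − (1+0.0062083)^−120) = $3,045.22.
Monthly savings = $4,645.71 − $3,045.22 = $1,600.49.
Break-even = $7,500.00 / $1,600.49 = 4.69 → 5 months.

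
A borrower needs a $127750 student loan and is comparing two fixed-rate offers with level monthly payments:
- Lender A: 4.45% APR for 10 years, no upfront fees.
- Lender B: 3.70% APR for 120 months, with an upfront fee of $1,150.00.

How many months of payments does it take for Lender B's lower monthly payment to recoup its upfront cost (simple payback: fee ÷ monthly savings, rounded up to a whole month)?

Lender A: monthly rate = 4.45%/12 = 0.0037083; payment = 127,750 × 0.0037083 / (1 − (1+0.0037083)^−120) = $1,320.90.
Lender B: at 3.70% the monthly rate is 0.0030833, so the payment is 127,750 × 0.0030833 / (1 − 1.0030833^−120) = $1,275.27.
Monthly savings = $1,320.90 − $1,275.27 = $45.63.
Break-even = $1,150.00 / $45.63 = 25.20 → 26 months.

26 months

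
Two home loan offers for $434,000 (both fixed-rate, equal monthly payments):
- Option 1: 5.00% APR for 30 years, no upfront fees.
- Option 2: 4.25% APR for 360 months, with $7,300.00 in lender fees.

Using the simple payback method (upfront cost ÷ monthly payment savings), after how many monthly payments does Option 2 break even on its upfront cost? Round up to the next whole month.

38 months

Option 1: monthly rate = 5%/12 = 0.0041667; payment = 434,000 × 0.0041667 / (1 − (1+0.0041667)^−360) = $2,329.81.
Option 2: monthly rate = 4.25%/12 = 0.0035417; payment = 434,000 × 0.0035417 / (1 − (1+0.0035417)^−360) = $2,135.02.
Monthly savings = $2,329.81 − $2,135.02 = $194.79.
Break-even = $7,300.00 / $194.79 = 37.48 → 38 months.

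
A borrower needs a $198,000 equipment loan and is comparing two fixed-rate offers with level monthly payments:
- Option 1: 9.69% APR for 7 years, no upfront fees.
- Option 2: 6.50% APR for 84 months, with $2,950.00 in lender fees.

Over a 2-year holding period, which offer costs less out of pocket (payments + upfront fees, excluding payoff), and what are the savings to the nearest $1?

Option 2 by $4,615

Option 1: at 9.69% the monthly rate is 0.0080750, so the payment is 198,000 × 0.0080750 / (1 − 1.0080750^−84) = $3,255.41.
Option 2: monthly rate = 6.5%/12 = 0.0054167; payment = 198,000 × 0.0054167 / (1 − (1+0.0054167)^−84) = $2,940.19.
Over 24 months: Option 1 costs 24 × $3,255.41 = $78,129.84; Option 2 costs 24 × $2,940.19 + $2,950.00 = $73,514.56.
Option 2 is cheaper by $78,129.84 − $73,514.56 = $4,615.28.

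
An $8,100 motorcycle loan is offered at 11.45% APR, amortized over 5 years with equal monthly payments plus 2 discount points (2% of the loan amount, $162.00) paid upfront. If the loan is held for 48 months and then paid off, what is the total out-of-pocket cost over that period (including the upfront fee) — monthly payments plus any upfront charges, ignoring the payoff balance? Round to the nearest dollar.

$8,703

At 11.45% the monthly rate is 0.0095417, so the payment is 8,100 × 0.0095417 / (1 − 1.0095417^−60) = $177.94.
Total outlay = 48 × $177.94 + $162.00 = $8,703.12.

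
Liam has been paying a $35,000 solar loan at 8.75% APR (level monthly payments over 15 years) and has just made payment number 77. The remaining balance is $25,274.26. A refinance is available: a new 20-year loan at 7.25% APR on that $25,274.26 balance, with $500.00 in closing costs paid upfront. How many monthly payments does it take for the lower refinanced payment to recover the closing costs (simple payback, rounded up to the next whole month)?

Current payment = 35,000 × 8.75%/12 / (1 − (1+0.0072917)^−180) = $349.81.
Refinanced payment = 25,274.26 × 0.0060417 / (1 − (1+0.0060417)^−240) = $199.76.
Monthly savings = $349.81 − $199.76 = $150.05.
Break-even = $500.00 / $150.05 = 3.33 → 4 months.

4 months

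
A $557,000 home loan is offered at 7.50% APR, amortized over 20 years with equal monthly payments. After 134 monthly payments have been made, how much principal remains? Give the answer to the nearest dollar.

$347,037

With monthly rate i = 7.5%/12 = 0.0062500, the balance after k of n payments is P · [(1+i)^n − (1+i)^k] / [(1+i)^n − 1].
(1+0.0062500)^240 = 4.46081703 and (1+0.0062500)^134 = 2.30456898, so the balance is 557,000 × (4.46081703 − 2.30456898) / (4.46081703 − 1) = $347,036.60.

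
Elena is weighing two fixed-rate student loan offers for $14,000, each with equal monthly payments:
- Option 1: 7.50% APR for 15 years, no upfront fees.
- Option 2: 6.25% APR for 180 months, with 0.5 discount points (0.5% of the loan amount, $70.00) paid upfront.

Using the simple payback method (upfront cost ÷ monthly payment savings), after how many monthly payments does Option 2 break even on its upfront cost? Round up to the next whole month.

Option 1: at 7.50% the monthly rate is 0.0062500, so the payment is 14,000 × 0.0062500 / (1 − 1.0062500^−180) = $129.78.
Option 2: monthly rate = 6.25%/12 = 0.0052083; payment = 14,000 × 0.0052083 / (1 − (1+0.0052083)^−180) = $120.04.
Monthly savings = $129.78 − $120.04 = $9.74.
Break-even = $70.00 / $9.74 = 7.19 → 8 months.

8 months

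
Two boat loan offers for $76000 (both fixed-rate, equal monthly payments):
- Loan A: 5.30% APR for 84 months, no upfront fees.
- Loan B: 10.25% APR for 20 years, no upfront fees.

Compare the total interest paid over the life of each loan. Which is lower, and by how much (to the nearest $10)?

Loan A by $87,920

Loan A: monthly rate = 5.3%/12 = 0.0044167; payment = 76,000 × 0.0044167 / (1 − (1+0.0044167)^−84) = $1,084.92.
Total interest on Loan A = 84 × $1,084.92 − $76,000 = $15,133.28.
Loan B: monthly rate = 10.25%/12 = 0.0085417; payment = 76,000 × 0.0085417 / (1 − (1+0.0085417)^−240) = $746.05.
Total interest on Loan B = 240 × $746.05 − $76,000 = $103,052.00.
Loan A is lower by $87,918.72.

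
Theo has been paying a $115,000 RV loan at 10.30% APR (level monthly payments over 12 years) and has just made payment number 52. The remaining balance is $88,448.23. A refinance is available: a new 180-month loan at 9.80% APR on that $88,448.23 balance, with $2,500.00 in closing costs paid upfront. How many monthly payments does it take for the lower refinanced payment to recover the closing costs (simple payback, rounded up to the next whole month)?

6 months

Current payment = 115,000 × 10.3%/12 / (1 − (1+0.0085833)^−144) = $1,394.34.
Refinanced payment = 88,448.23 × 0.0081667 / (1 − (1+0.0081667)^−180) = $939.68.
Monthly savings = $1,394.34 − $939.68 = $454.66.
Break-even = $2,500.00 / $454.66 = 5.50 → 6 months.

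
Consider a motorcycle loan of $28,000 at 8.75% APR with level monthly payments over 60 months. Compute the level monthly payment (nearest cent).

$577.84

At 8.75% the monthly rate is 0.0072917, so the payment is 28,000 × 0.0072917 / (1 − 1.0072917^−60) = $577.84.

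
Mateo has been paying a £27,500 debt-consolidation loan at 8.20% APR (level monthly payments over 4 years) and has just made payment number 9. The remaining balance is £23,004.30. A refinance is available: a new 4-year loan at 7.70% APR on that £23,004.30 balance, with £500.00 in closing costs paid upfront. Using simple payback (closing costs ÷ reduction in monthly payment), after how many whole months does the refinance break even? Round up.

5 months

Current payment = 27,500 × 8.2%/12 / (1 − (1+0.0068333)^−48) = £673.94.
Refinanced payment = 23,004.30 × 0.0064167 / (1 − (1+0.0064167)^−48) = £558.37.
Monthly savings = £673.94 − £558.37 = £115.57.
Break-even = £500.00 / £115.57 = 4.33 → 5 months.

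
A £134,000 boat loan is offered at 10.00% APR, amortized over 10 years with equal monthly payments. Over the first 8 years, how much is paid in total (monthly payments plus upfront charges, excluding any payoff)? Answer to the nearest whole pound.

£169,999

Monthly rate = 10%/12 = 0.0083333; payment = 134,000 × 0.0083333 / (1 − (1+0.0083333)^−120) = £1,770.82.
Total outlay = 96 × £1,770.82 = £169,998.72.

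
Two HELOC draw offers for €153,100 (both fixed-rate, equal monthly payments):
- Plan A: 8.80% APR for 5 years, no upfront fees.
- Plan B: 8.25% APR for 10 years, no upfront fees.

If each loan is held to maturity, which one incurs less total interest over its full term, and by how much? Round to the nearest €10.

Plan A by €35,540

Plan A: at 8.80% the monthly rate is 0.0073333, so the payment is 153,100 × 0.0073333 / (1 − 1.0073333^−60) = €3,163.26.
Total interest on Plan A = 60 × €3,163.26 − €153,100 = €36,695.60.
Plan B: at 8.25% the monthly rate is 0.0068750, so the payment is 153,100 × 0.0068750 / (1 − 1.0068750^−120) = €1,877.81.
Total interest on Plan B = 120 × €1,877.81 − €153,100 = €72,237.20.
Plan A is lower by €35,541.60.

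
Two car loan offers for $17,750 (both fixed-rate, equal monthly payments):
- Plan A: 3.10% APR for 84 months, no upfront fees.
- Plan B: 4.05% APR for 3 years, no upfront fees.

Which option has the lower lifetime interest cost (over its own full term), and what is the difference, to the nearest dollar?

Plan B by $888

Plan A: at 3.10% the monthly rate is 0.0025833, so the payment is 17,750 × 0.0025833 / (1 − 1.0025833^−84) = $235.34.
Total interest on Plan A = 84 × $235.34 − $17,750 = $2,018.56.
Plan B: at 4.05% the monthly rate is 0.0033750, so the payment is 17,750 × 0.0033750 / (1 − 1.0033750^−36) = $524.45.
Total interest on Plan B = 36 × $524.45 − $17,750 = $1,130.20.
Plan B is lower by $888.36.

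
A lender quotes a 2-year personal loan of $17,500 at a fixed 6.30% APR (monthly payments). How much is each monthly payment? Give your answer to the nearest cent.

$777.98

Monthly rate = 6.3%/12 = 0.0052500; payment = 17,500 × 0.0052500 / (1 − (1+0.0052500)^−24) = $777.98.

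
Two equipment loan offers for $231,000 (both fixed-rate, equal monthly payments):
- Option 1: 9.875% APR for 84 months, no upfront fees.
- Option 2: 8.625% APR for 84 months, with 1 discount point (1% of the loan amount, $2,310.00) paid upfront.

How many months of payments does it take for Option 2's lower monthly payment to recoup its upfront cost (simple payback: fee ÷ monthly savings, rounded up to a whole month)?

Option 1: monthly rate = 9.875%/12 = 0.0082292; payment = 231,000 × 0.0082292 / (1 − (1+0.0082292)^−84) = $3,819.97.
Option 2: monthly rate = 8.625%/12 = 0.0071875; payment = 231,000 × 0.0071875 / (1 − (1+0.0071875)^−84) = $3,672.77.
Monthly savings = $3,819.97 − $3,672.77 = $147.20.
Break-even = $2,310.00 / $147.20 = 15.69 → 16 months.

16 months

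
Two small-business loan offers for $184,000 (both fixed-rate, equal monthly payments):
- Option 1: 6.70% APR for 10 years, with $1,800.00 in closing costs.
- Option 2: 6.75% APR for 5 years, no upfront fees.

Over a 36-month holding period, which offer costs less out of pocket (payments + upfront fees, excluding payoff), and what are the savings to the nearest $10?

Option 1 by $52,690

Option 1: at 6.70% the monthly rate is 0.0055833, so the payment is 184,000 × 0.0055833 / (1 − 1.0055833^−120) = $2,108.06.
Option 2: monthly rate = 6.75%/12 = 0.0056250; payment = 184,000 × 0.0056250 / (1 − (1+0.0056250)^−60) = $3,621.76.
Over 36 months: Option 1 costs 36 × $2,108.06 + $1,800.00 = $77,690.16; Option 2 costs 36 × $3,621.76 = $130,383.36.
Option 1 is cheaper by $130,383.36 − $77,690.16 = $52,693.20.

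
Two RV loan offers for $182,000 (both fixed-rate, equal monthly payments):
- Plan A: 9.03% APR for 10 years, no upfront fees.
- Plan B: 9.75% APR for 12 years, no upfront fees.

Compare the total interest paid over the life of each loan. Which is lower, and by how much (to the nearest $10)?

Plan A: at 9.03% the monthly rate is 0.0075250, so the payment is 182,000 × 0.0075250 / (1 − 1.0075250^−120) = $2,308.46.
Total interest on Plan A = 120 × $2,308.46 − $182,000 = $95,015.20.
Plan B: monthly rate = 9.75%/12 = 0.0081250; payment = 182,000 × 0.0081250 / (1 − (1+0.0081250)^−144) = $2,148.84.
Total interest on Plan B = 144 × $2,148.84 − $182,000 = $127,432.96.
Plan A is lower by $32,417.76.

Plan A by $32,420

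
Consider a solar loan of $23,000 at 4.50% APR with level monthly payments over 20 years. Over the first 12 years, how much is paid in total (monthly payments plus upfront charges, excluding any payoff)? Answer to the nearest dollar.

Monthly rate = 4.5%/12 = 0.0037500; payment = 23,000 × 0.0037500 / (1 − (1+0.0037500)^−240) = $145.51.
Total outlay = 144 × $145.51 = $20,953.44.

$20,953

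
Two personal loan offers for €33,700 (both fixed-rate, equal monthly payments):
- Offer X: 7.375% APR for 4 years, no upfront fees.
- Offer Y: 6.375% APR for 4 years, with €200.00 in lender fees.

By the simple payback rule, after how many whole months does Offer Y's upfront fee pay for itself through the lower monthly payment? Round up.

13 months

Offer X: at 7.375% the monthly rate is 0.0061458, so the payment is 33,700 × 0.0061458 / (1 − 1.0061458^−48) = €812.86.
Offer Y: at 6.375% the monthly rate is 0.0053125, so the payment is 33,700 × 0.0053125 / (1 − 1.0053125^−48) = €797.25.
Monthly savings = €812.86 − €797.25 = €15.61.
Break-even = €200.00 / €15.61 = 12.81 → 13 months.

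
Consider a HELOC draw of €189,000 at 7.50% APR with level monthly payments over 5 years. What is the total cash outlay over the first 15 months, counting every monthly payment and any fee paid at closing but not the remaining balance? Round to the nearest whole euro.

Monthly rate = 7.5%/12 = 0.0062500; payment = 189,000 × 0.0062500 / (1 − (1+0.0062500)^−60) = €3,787.17.
Total outlay = 15 × €3,787.17 = €56,807.55.

€56,808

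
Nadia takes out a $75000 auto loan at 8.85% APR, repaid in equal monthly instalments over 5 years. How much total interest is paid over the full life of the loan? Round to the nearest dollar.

$18,085

At 8.85% the monthly rate is 0.0073750, so the payment is 75,000 × 0.0073750 / (1 − 1.0073750^−60) = $1,551.42.
Total paid = 60 × $1,551.42 = $93,085.20; interest = $93,085.20 − $75,000 = $18,085.20.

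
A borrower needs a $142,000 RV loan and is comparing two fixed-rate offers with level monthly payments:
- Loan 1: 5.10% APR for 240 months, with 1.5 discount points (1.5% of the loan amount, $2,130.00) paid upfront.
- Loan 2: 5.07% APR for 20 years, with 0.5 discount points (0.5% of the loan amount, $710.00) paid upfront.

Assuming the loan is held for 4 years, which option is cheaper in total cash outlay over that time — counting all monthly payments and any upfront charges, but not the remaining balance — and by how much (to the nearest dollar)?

Loan 2 by $1,533

Loan 1: monthly rate = 5.1%/12 = 0.0042500; payment = 142,000 × 0.0042500 / (1 − (1+0.0042500)^−240) = $945.00.
Loan 2: at 5.07% the monthly rate is 0.0042250, so the payment is 142,000 × 0.0042250 / (1 − 1.0042250^−240) = $942.64.
Over 48 months: Loan 1 costs 48 × $945.00 + $2,130.00 = $47,490.00; Loan 2 costs 48 × $942.64 + $710.00 = $45,956.72.
Loan 2 is cheaper by $47,490.00 − $45,956.72 = $1,533.28.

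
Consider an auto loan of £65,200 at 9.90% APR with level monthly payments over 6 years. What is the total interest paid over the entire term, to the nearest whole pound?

£21,531

At 9.90% the monthly rate is 0.0082500, so the payment is 65,200 × 0.0082500 / (1 − 1.0082500^−72) = £1,204.60.
Total paid = 72 × £1,204.60 = £86,731.20; interest = £86,731.20 − £65,200 = £21,531.20.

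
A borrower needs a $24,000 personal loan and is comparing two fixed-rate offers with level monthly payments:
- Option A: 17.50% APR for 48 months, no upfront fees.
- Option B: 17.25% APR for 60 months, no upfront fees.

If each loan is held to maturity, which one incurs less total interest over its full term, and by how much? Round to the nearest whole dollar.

Option A: monthly rate = 17.5%/12 = 0.0145833; payment = 24,000 × 0.0145833 / (1 − (1+0.0145833)^−48) = $698.74.
Total interest on Option A = 48 × $698.74 − $24,000 = $9,539.52.
Option B: monthly rate = 17.25%/12 = 0.0143750; payment = 24,000 × 0.0143750 / (1 − (1+0.0143750)^−60) = $599.69.
Total interest on Option B = 60 × $599.69 − $24,000 = $11,981.40.
Option A is lower by $2,441.88.

Option A by $2,442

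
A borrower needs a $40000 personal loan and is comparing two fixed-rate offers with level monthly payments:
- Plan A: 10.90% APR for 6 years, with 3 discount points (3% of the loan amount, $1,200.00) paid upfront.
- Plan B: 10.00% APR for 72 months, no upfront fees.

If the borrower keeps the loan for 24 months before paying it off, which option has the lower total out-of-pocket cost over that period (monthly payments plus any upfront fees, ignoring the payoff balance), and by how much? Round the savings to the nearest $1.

Plan A: monthly rate = 10.9%/12 = 0.0090833; payment = 40,000 × 0.0090833 / (1 − (1+0.0090833)^−72) = $759.32.
Plan B: monthly rate = 10%/12 = 0.0083333; payment = 40,000 × 0.0083333 / (1 − (1+0.0083333)^−72) = $741.03.
Over 24 months: Plan A costs 24 × $759.32 + $1,200.00 = $19,423.68; Plan B costs 24 × $741.03 = $17,784.72.
Plan B is cheaper by $19,423.68 − $17,784.72 = $1,638.96.

Plan B by $1,639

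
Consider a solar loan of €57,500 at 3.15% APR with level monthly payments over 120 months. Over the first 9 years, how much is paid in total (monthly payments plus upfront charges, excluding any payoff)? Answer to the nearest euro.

€60,395

Monthly rate = 3.15%/12 = 0.0026250; payment = 57,500 × 0.0026250 / (1 − (1+0.0026250)^−120) = €559.21.
Total outlay = 108 × €559.21 = €60,394.68.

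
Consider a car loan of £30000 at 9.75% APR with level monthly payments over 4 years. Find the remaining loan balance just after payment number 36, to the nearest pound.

With monthly rate i = 9.75%/12 = 0.0081250, the balance after k of n payments is P · [(1+i)^n − (1+i)^k] / [(1+i)^n − 1].
(1+0.0081250)^48 = 1.47465513 and (1+0.0081250)^36 = 1.33819022, so the balance is 30,000 × (1.47465513 − 1.33819022) / (1.47465513 − 1) = £8,625.10.

£8,625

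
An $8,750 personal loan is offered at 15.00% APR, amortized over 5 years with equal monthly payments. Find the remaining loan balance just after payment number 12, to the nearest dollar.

$7,480

With monthly rate i = 15%/12 = 0.0125000, the balance after k of n payments is P · [(1+i)^n − (1+i)^k] / [(1+i)^n − 1].
(1+0.0125000)^60 = 2.10718135 and (1+0.0125000)^12 = 1.16075452, so the balance is 8,750 × (2.10718135 − 1.16075452) / (2.10718135 − 1) = $7,479.56.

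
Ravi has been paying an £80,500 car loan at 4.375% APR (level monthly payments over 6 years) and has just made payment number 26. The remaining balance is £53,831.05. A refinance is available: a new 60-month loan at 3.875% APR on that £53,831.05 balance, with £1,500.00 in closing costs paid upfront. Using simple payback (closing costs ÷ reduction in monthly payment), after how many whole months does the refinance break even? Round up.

6 months

Current payment = 80,500 × 4.375%/12 / (1 − (1+0.0036458)^−72) = £1,273.24.
Refinanced payment = 53,831.05 × 0.0032292 / (1 − (1+0.0032292)^−60) = £988.35.
Monthly savings = £1,273.24 − £988.35 = £284.89.
Break-even = £1,500.00 / £284.89 = 5.27 → 6 months.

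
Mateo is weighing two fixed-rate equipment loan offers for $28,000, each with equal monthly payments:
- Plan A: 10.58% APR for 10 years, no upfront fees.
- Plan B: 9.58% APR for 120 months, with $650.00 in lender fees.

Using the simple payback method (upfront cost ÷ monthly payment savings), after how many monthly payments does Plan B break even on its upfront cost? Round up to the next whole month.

42 months

Plan A: at 10.58% the monthly rate is 0.0088167, so the payment is 28,000 × 0.0088167 / (1 − 1.0088167^−120) = $379.07.
Plan B: monthly rate = 9.58%/12 = 0.0079833; payment = 28,000 × 0.0079833 / (1 − (1+0.0079833)^−120) = $363.54.
Monthly savings = $379.07 − $363.54 = $15.53.
Break-even = $650.00 / $15.53 = 41.85 → 42 months.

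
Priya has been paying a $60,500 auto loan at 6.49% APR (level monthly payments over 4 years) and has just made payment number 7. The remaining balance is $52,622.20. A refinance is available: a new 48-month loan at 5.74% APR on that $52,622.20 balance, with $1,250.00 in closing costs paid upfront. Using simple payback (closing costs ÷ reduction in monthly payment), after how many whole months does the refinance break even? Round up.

7 months

Current payment = 60,500 × 6.49%/12 / (1 − (1+0.0054083)^−48) = $1,434.48.
Refinanced payment = 52,622.20 × 0.0047833 / (1 − (1+0.0047833)^−48) = $1,229.57.
Monthly savings = $1,434.48 − $1,229.57 = $204.91.
Break-even = $1,250.00 / $204.91 = 6.10 → 7 months.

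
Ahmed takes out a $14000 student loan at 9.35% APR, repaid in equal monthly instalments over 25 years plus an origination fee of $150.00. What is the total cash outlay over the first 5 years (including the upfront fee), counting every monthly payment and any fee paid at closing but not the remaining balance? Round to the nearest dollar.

$7,402

Monthly rate = 9.35%/12 = 0.0077917; payment = 14,000 × 0.0077917 / (1 − (1+0.0077917)^−300) = $120.86.
Total outlay = 60 × $120.86 + $150.00 = $7,401.60.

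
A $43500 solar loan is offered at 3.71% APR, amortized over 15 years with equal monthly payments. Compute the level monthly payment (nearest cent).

$315.48

At 3.71% the monthly rate is 0.0030917, so the payment is 43,500 × 0.0030917 / (1 − 1.0030917^−180) = $315.48.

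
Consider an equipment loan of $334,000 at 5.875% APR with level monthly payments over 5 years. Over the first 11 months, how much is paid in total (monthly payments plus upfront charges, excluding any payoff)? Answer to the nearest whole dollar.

$70,815

At 5.875% the monthly rate is 0.0048958, so the payment is 334,000 × 0.0048958 / (1 − 1.0048958^−60) = $6,437.76.
Total outlay = 11 × $6,437.76 = $70,815.36.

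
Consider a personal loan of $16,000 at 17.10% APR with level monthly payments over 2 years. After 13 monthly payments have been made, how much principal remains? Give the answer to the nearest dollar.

$8,009

With monthly rate i = 17.1%/12 = 0.0142500, the balance after k of n payments is P · [(1+i)^n − (1+i)^k] / [(1+i)^n − 1].
(1+0.0142500)^24 = 1.40436628 and (1+0.0142500)^13 = 1.20194671, so the balance is 16,000 × (1.40436628 − 1.20194671) / (1.40436628 − 1) = $8,009.36.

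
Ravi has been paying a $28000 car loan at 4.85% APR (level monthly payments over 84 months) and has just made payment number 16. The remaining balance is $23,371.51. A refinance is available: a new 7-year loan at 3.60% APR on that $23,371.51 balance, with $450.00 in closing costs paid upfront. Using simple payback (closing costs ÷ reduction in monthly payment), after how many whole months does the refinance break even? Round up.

6 months

Current payment = 28,000 × 4.85%/12 / (1 − (1+0.0040417)^−84) = $393.78.
Refinanced payment = 23,371.51 × 0.0030000 / (1 − (1+0.0030000)^−84) = $315.18.
Monthly savings = $393.78 − $315.18 = $78.60.
Break-even = $450.00 / $78.60 = 5.73 → 6 months.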